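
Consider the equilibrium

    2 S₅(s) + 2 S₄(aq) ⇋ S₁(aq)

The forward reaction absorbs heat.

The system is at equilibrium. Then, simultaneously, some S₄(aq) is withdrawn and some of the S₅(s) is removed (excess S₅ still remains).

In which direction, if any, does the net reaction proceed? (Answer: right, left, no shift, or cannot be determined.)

Removing S₄ (aq), a reactant, drives the reaction to the left.
S₅ is a pure solid; its activity is 1 regardless of amount, so Q is unaffected — no shift from this change.
Only the nonzero effect(s) matter; the net shift is to the left.

left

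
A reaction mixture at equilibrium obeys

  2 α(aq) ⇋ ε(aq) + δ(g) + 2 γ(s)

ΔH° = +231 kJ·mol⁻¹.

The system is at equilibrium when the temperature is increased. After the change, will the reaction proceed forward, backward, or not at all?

The forward reaction is endothermic. Raising T favours the endothermic direction — shift to the right.

right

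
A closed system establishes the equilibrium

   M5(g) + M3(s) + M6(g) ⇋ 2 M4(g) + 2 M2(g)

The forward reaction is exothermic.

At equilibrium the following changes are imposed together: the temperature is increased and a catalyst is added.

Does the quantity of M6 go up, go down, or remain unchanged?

increases

The forward reaction is exothermic. Raising T favours the endothermic direction — shift to the left.
A catalyst speeds both forward and reverse rates equally; it changes neither Q nor K — no shift from this change.
The net shift is to the left. M6 is a reactant, so its amount increases.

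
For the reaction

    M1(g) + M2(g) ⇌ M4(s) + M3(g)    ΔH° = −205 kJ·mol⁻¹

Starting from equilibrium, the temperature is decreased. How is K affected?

K depends on temperature via the van 't Hoff relation. The forward reaction is exothermic, so lowering T increases K.

increases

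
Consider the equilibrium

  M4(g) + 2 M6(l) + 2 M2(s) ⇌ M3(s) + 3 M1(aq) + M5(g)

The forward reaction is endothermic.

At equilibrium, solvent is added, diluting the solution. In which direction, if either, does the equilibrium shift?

Dilution lowers every aqueous concentration by the same factor. Δn_aq = 3 − 0 = +3, so the system shifts toward the side with more dissolved moles — to the right.

right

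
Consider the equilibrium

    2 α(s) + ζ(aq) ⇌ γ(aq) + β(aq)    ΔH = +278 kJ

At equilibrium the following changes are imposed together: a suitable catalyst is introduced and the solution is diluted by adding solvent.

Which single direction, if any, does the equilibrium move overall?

A catalyst speeds both forward and reverse rates equally; it changes neither Q nor K — no shift from this change.
Dilution lowers every aqueous concentration by the same factor. Δn_aq = 2 − 1 = +1, so the system shifts toward the side with more dissolved moles — to the right.
Only the nonzero effect(s) matter; the net shift is to the right.

right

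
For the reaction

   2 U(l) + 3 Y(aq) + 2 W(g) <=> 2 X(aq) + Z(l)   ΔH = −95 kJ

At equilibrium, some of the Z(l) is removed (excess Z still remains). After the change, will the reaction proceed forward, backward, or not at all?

no shift

Z is a pure liquid; its activity is 1 regardless of amount, so Q is unaffected — no shift from this change.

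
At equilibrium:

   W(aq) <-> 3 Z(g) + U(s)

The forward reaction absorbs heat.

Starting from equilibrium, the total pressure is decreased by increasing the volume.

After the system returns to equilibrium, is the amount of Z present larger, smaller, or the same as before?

increases

Gas moles: reactants 0, products 3 (Δn_gas = +3). Expansion shifts the system toward the side with more moles of gas — to the right.
The net shift is to the right. Z is a product, so its amount increases.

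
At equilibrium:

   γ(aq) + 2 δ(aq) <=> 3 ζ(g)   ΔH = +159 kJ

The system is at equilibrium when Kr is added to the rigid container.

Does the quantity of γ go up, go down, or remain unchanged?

At constant volume, adding an inert gas leaves every reacting species' partial pressure unchanged, so Q is unchanged — no shift from this change.
No net shift occurs, so the amount of γ is unchanged.

unchanged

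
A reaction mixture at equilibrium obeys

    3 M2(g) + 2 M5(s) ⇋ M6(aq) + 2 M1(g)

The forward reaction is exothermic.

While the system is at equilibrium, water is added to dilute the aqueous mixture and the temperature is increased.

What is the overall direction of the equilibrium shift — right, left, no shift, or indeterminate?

Dilution lowers every aqueous concentration by the same factor. Δn_aq = 1 − 0 = +1, so the system shifts toward the side with more dissolved moles — to the right.
The forward reaction is exothermic. Raising T favours the endothermic direction — shift to the left.
The individual effects push in opposite directions; without quantitative information the net direction cannot be determined.

cannot be determined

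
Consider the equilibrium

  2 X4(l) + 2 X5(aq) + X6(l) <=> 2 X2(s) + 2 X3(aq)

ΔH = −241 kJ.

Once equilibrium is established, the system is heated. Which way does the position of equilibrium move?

left

The forward reaction is exothermic. Raising T favours the endothermic direction — shift to the left.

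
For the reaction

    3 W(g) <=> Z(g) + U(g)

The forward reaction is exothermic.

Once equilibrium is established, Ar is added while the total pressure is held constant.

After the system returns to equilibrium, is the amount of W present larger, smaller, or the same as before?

Adding inert gas at constant total pressure expands the volume and lowers every reacting partial pressure. With Δn_gas = 2 − 3 = -1, Q moves away from K toward the side with fewer gas moles, so the system shifts toward the side with more gas moles — to the left.
The net shift is to the left. W is a reactant, so its amount increases.

increases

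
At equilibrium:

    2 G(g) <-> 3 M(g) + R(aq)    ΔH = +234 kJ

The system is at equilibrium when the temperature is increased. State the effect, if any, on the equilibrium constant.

increases

K depends on temperature via the van 't Hoff relation. The forward reaction is endothermic, so raising T increases K.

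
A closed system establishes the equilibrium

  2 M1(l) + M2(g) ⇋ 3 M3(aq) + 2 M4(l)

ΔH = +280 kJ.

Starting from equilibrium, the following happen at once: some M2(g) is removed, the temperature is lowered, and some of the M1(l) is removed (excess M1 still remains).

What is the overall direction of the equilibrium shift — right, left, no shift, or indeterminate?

Removing M2 (g), a reactant, drives the reaction to the left.
The forward reaction is endothermic. Lowering T favours the exothermic direction — shift to the left.
M1 is a pure liquid; its activity is 1 regardless of amount, so Q is unaffected — no shift from this change.
Only the nonzero effect(s) matter; the net shift is to the left.

left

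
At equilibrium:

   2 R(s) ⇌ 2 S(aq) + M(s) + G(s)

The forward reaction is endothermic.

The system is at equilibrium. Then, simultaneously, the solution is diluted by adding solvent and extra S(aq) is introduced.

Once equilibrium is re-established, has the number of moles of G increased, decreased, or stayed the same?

Dilution lowers every aqueous concentration by the same factor. Δn_aq = 2 − 0 = +2, so the system shifts toward the side with more dissolved moles — to the right.
Adding S (aq), a product, drives the reaction to the left.
The two effects oppose each other, so the net shift — and hence the change in G — cannot be determined from the given information.

cannot be determined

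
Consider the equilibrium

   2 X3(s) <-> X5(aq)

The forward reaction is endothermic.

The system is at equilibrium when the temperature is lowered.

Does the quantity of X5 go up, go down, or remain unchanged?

The forward reaction is endothermic. Lowering T favours the exothermic direction — shift to the left.
The net shift is to the left. X5 is a product, so its amount decreases.

decreases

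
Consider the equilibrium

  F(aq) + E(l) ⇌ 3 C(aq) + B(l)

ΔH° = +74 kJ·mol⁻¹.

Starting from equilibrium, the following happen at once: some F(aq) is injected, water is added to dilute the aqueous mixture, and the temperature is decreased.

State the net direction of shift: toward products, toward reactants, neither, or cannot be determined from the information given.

Adding F (aq), a reactant, drives the reaction to the right.
Dilution lowers every aqueous concentration by the same factor. Δn_aq = 3 − 1 = +2, so the system shifts toward the side with more dissolved moles — to the right.
The forward reaction is endothermic. Lowering T favours the exothermic direction — shift to the left.
The individual effects push in opposite directions; without quantitative information the net direction cannot be determined.

cannot be determined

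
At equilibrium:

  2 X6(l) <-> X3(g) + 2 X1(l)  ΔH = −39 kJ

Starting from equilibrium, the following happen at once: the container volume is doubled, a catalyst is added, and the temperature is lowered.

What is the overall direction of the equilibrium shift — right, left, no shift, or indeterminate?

right

Gas moles: reactants 0, products 1 (Δn_gas = +1). Expansion shifts the system toward the side with more moles of gas — to the right.
A catalyst speeds both forward and reverse rates equally; it changes neither Q nor K — no shift from this change.
The forward reaction is exothermic. Lowering T favours the exothermic direction — shift to the right.
Only the nonzero effect(s) matter; the net shift is to the right.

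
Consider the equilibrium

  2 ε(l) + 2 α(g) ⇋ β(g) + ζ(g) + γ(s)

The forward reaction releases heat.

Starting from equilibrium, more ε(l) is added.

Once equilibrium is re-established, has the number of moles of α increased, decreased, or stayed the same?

ε is a pure liquid; its activity is 1 regardless of amount, so Q is unaffected — no shift from this change.
No net shift occurs, so the amount of α is unchanged.

unchanged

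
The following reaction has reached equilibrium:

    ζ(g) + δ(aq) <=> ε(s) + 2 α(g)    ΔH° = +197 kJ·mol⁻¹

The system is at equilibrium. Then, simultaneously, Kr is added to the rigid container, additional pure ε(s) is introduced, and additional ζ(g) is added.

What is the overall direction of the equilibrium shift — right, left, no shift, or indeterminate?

right

At constant volume, adding an inert gas leaves every reacting species' partial pressure unchanged, so Q is unchanged — no shift from this change.
ε is a pure solid; its activity is 1 regardless of amount, so Q is unaffected — no shift from this change.
Adding ζ (g), a reactant, drives the reaction to the right.
Only the nonzero effect(s) matter; the net shift is to the right.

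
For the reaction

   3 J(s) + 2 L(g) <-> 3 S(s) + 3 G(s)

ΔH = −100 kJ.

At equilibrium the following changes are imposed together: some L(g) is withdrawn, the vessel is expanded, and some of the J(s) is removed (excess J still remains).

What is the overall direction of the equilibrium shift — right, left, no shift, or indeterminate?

left

Removing L (g), a reactant, drives the reaction to the left.
Gas moles: reactants 2, products 0 (Δn_gas = -2). Expansion shifts the system toward the side with more moles of gas — to the left.
J is a pure solid; its activity is 1 regardless of amount, so Q is unaffected — no shift from this change.
Only the nonzero effect(s) matter; the net shift is to the left.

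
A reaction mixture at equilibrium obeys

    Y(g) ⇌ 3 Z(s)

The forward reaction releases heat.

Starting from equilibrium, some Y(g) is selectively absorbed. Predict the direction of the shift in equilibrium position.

Removing Y (g), a reactant, drives the reaction to the left.

left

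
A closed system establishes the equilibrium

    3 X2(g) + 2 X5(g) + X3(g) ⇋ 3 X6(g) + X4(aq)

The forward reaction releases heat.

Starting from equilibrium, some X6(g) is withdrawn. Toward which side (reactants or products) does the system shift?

right

Removing X6 (g), a product, drives the reaction to the right.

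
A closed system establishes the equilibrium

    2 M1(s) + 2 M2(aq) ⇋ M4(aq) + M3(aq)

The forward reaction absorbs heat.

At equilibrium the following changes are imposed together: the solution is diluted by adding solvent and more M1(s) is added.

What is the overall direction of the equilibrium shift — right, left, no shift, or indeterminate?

no shift

Dilution scales every aqueous concentration by the same factor. Δn_aq = 2 − 2 = 0, so Q is unchanged — no shift.
M1 is a pure solid; its activity is 1 regardless of amount, so Q is unaffected — no shift from this change.
None of the changes alters Q relative to K, so there is no net shift.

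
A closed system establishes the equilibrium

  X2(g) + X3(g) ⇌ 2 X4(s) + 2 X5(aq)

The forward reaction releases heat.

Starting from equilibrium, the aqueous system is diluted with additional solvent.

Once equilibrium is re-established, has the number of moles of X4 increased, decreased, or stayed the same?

Dilution lowers every aqueous concentration by the same factor. Δn_aq = 2 − 0 = +2, so the system shifts toward the side with more dissolved moles — to the right.
The net shift is to the right. X4 is a product, so its amount increases.

increases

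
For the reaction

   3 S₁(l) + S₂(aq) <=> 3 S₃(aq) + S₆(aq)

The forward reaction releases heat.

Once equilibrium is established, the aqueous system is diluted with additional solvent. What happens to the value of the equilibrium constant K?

unchanged

The equilibrium constant depends only on temperature. This perturbation may move the position of equilibrium, but since T is unchanged, K itself is unchanged.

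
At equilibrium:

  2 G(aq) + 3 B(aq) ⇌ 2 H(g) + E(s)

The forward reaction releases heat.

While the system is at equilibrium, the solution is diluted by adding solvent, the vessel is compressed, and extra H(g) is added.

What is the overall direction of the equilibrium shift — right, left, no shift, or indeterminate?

left

Dilution lowers every aqueous concentration by the same factor. Δn_aq = 0 − 5 = -5, so the system shifts toward the side with more dissolved moles — to the left.
Gas moles: reactants 0, products 2 (Δn_gas = +2). Compression shifts the system toward the side with fewer moles of gas — to the left.
Adding H (g), a product, drives the reaction to the left.
All effects act in the same direction — net shift to the left.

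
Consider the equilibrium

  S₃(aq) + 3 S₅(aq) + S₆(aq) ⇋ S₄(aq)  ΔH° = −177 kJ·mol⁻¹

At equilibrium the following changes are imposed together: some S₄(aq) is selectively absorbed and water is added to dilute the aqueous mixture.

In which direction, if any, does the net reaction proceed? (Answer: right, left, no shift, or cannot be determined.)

Removing S₄ (aq), a product, drives the reaction to the right.
Dilution lowers every aqueous concentration by the same factor. Δn_aq = 1 − 5 = -4, so the system shifts toward the side with more dissolved moles — to the left.
The individual effects push in opposite directions; without quantitative information the net direction cannot be determined.

cannot be determined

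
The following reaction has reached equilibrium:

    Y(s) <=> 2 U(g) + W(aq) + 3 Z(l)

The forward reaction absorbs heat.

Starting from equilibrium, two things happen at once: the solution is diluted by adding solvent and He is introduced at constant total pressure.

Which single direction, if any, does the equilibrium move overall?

right

Dilution lowers every aqueous concentration by the same factor. Δn_aq = 1 − 0 = +1, so the system shifts toward the side with more dissolved moles — to the right.
Adding inert gas at constant total pressure expands the volume and lowers every reacting partial pressure. With Δn_gas = 2 − 0 = +2, Q moves away from K toward the side with fewer gas moles, so the system shifts toward the side with more gas moles — to the right.
All effects act in the same direction — net shift to the right.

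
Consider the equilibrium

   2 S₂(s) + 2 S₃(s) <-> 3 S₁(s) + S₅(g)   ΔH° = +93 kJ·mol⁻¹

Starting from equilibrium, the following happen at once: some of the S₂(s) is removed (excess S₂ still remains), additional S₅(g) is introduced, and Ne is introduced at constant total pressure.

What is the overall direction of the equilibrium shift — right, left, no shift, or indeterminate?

S₂ is a pure solid; its activity is 1 regardless of amount, so Q is unaffected — no shift from this change.
Adding S₅ (g), a product, drives the reaction to the left.
Adding inert gas at constant total pressure expands the volume and lowers every reacting partial pressure. With Δn_gas = 1 − 0 = +1, Q moves away from K toward the side with fewer gas moles, so the system shifts toward the side with more gas moles — to the right.
The individual effects push in opposite directions; without quantitative information the net direction cannot be determined.

cannot be determined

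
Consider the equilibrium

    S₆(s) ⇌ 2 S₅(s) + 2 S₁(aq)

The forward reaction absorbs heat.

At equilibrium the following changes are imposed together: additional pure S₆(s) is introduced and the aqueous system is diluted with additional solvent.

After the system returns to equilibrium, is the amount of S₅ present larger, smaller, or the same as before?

increases

S₆ is a pure solid; its activity is 1 regardless of amount, so Q is unaffected — no shift from this change.
Dilution lowers every aqueous concentration by the same factor. Δn_aq = 2 − 0 = +2, so the system shifts toward the side with more dissolved moles — to the right.
The net shift is to the right. S₅ is a product, so its amount increases.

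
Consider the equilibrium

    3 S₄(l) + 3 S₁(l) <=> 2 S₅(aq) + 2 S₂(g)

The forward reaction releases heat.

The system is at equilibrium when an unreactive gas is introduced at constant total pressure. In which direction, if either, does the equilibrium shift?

right

Adding inert gas at constant total pressure expands the volume and lowers every reacting partial pressure. With Δn_gas = 2 − 0 = +2, Q moves away from K toward the side with fewer gas moles, so the system shifts toward the side with more gas moles — to the right.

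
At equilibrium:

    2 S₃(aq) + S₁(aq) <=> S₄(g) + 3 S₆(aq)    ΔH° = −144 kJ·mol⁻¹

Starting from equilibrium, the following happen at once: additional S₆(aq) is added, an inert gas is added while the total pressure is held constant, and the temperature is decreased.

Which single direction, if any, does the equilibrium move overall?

Adding S₆ (aq), a product, drives the reaction to the left.
Adding inert gas at constant total pressure expands the volume and lowers every reacting partial pressure. With Δn_gas = 1 − 0 = +1, Q moves away from K toward the side with fewer gas moles, so the system shifts toward the side with more gas moles — to the right.
The forward reaction is exothermic. Lowering T favours the exothermic direction — shift to the right.
The individual effects push in opposite directions; without quantitative information the net direction cannot be determined.

cannot be determined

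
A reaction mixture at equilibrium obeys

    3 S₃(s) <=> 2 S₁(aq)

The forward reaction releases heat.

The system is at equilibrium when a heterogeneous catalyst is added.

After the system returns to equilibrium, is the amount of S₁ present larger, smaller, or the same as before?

A catalyst speeds both forward and reverse rates equally; it changes neither Q nor K — no shift from this change.
No net shift occurs, so the amount of S₁ is unchanged.

unchanged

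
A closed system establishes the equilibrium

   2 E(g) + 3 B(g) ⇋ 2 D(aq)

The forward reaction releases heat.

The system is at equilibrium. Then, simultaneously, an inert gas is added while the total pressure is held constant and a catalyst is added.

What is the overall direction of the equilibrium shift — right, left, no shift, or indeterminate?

Adding inert gas at constant total pressure expands the volume and lowers every reacting partial pressure. With Δn_gas = 0 − 5 = -5, Q moves away from K toward the side with fewer gas moles, so the system shifts toward the side with more gas moles — to the left.
A catalyst speeds both forward and reverse rates equally; it changes neither Q nor K — no shift from this change.
Only the nonzero effect(s) matter; the net shift is to the left.

left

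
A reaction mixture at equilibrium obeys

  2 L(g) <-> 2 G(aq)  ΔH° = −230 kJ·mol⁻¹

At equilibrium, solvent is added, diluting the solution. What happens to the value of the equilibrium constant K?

unchanged

The equilibrium constant depends only on temperature. This perturbation may move the position of equilibrium, but since T is unchanged, K itself is unchanged.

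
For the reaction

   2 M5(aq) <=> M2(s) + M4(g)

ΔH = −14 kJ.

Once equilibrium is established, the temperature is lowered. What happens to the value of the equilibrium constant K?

increases

K depends on temperature via the van 't Hoff relation. The forward reaction is exothermic, so lowering T increases K.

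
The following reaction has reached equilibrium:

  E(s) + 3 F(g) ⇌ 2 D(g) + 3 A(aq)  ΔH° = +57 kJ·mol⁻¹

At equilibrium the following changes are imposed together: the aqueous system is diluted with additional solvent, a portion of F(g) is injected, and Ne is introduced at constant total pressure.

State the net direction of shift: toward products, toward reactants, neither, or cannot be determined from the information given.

cannot be determined

Dilution lowers every aqueous concentration by the same factor. Δn_aq = 3 − 0 = +3, so the system shifts toward the side with more dissolved moles — to the right.
Adding F (g), a reactant, drives the reaction to the right.
Adding inert gas at constant total pressure expands the volume and lowers every reacting partial pressure. With Δn_gas = 2 − 3 = -1, Q moves away from K toward the side with fewer gas moles, so the system shifts toward the side with more gas moles — to the left.
The individual effects push in opposite directions; without quantitative information the net direction cannot be determined.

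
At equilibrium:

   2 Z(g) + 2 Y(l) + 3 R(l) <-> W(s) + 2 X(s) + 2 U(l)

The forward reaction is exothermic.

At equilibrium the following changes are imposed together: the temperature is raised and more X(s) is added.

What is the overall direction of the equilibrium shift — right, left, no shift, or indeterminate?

left

The forward reaction is exothermic. Raising T favours the endothermic direction — shift to the left.
X is a pure solid; its activity is 1 regardless of amount, so Q is unaffected — no shift from this change.
Only the nonzero effect(s) matter; the net shift is to the left.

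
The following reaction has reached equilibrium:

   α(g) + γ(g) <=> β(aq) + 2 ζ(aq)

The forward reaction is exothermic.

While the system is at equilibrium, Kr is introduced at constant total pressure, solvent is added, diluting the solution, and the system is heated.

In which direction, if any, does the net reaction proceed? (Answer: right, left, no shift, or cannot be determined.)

cannot be determined

Adding inert gas at constant total pressure expands the volume and lowers every reacting partial pressure. With Δn_gas = 0 − 2 = -2, Q moves away from K toward the side with fewer gas moles, so the system shifts toward the side with more gas moles — to the left.
Dilution lowers every aqueous concentration by the same factor. Δn_aq = 3 − 0 = +3, so the system shifts toward the side with more dissolved moles — to the right.
The forward reaction is exothermic. Raising T favours the endothermic direction — shift to the left.
The individual effects push in opposite directions; without quantitative information the net direction cannot be determined.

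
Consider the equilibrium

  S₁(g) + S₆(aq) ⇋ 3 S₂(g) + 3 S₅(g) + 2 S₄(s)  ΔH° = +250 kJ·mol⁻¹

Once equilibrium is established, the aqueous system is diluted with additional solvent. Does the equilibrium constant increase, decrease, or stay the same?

unchanged

The equilibrium constant depends only on temperature. This perturbation may move the position of equilibrium, but since T is unchanged, K itself is unchanged.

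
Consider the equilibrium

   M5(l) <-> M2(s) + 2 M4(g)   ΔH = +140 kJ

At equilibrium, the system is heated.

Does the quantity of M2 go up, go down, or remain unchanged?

increases

The forward reaction is endothermic. Raising T favours the endothermic direction — shift to the right.
The net shift is to the right. M2 is a product, so its amount increases.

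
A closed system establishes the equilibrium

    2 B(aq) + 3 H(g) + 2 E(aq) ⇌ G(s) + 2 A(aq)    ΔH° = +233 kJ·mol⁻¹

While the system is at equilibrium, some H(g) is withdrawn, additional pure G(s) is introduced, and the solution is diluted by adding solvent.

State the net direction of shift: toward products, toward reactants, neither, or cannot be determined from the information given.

left

Removing H (g), a reactant, drives the reaction to the left.
G is a pure solid; its activity is 1 regardless of amount, so Q is unaffected — no shift from this change.
Dilution lowers every aqueous concentration by the same factor. Δn_aq = 2 − 4 = -2, so the system shifts toward the side with more dissolved moles — to the left.
Only the nonzero effect(s) matter; the net shift is to the left.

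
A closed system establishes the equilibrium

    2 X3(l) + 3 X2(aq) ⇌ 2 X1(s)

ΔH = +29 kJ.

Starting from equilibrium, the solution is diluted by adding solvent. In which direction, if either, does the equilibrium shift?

left

Dilution lowers every aqueous concentration by the same factor. Δn_aq = 0 − 3 = -3, so the system shifts toward the side with more dissolved moles — to the left.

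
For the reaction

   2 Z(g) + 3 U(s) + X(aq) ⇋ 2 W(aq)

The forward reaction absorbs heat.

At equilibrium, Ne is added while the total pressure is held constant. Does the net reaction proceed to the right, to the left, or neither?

Adding inert gas at constant total pressure expands the volume and lowers every reacting partial pressure. With Δn_gas = 0 − 2 = -2, Q moves away from K toward the side with fewer gas moles, so the system shifts toward the side with more gas moles — to the left.

left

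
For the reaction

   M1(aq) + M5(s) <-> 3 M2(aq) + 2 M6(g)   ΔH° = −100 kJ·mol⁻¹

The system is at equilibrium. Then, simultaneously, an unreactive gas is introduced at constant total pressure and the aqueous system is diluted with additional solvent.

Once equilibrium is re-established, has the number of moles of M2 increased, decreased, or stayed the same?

increases

Adding inert gas at constant total pressure expands the volume and lowers every reacting partial pressure. With Δn_gas = 2 − 0 = +2, Q moves away from K toward the side with fewer gas moles, so the system shifts toward the side with more gas moles — to the right.
Dilution lowers every aqueous concentration by the same factor. Δn_aq = 3 − 1 = +2, so the system shifts toward the side with more dissolved moles — to the right.
The net shift is to the right. M2 is a product, so its amount increases.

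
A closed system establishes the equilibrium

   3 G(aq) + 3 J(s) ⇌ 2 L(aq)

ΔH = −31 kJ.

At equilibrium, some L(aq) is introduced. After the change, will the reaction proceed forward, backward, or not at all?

Adding L (aq), a product, drives the reaction to the left.

left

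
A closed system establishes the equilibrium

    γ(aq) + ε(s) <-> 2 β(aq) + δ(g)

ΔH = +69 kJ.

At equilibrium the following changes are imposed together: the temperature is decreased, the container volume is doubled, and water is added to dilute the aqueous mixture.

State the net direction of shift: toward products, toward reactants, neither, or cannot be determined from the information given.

The forward reaction is endothermic. Lowering T favours the exothermic direction — shift to the left.
Gas moles: reactants 0, products 1 (Δn_gas = +1). Expansion shifts the system toward the side with more moles of gas — to the right.
Dilution lowers every aqueous concentration by the same factor. Δn_aq = 2 − 1 = +1, so the system shifts toward the side with more dissolved moles — to the right.
The individual effects push in opposite directions; without quantitative information the net direction cannot be determined.

cannot be determined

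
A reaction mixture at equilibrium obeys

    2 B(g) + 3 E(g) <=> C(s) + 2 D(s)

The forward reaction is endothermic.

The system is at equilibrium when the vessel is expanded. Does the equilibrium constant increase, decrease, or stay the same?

unchanged

The equilibrium constant depends only on temperature. This perturbation may move the position of equilibrium, but since T is unchanged, K itself is unchanged.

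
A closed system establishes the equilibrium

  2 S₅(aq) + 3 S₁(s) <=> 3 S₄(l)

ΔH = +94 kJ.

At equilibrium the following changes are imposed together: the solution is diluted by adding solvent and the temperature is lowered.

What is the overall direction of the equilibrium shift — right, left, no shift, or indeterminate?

left

Dilution lowers every aqueous concentration by the same factor. Δn_aq = 0 − 2 = -2, so the system shifts toward the side with more dissolved moles — to the left.
The forward reaction is endothermic. Lowering T favours the exothermic direction — shift to the left.
All effects act in the same direction — net shift to the left.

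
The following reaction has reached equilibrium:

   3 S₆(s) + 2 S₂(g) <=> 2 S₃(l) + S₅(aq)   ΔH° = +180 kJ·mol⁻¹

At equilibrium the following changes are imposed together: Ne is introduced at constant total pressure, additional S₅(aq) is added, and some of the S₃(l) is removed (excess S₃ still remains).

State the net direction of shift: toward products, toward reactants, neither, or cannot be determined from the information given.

Adding inert gas at constant total pressure expands the volume and lowers every reacting partial pressure. With Δn_gas = 0 − 2 = -2, Q moves away from K toward the side with fewer gas moles, so the system shifts toward the side with more gas moles — to the left.
Adding S₅ (aq), a product, drives the reaction to the left.
S₃ is a pure liquid; its activity is 1 regardless of amount, so Q is unaffected — no shift from this change.
Only the nonzero effect(s) matter; the net shift is to the left.

left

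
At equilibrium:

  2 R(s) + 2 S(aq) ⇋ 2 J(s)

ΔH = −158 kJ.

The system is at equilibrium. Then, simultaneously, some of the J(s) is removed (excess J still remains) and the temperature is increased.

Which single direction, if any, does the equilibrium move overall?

left

J is a pure solid; its activity is 1 regardless of amount, so Q is unaffected — no shift from this change.
The forward reaction is exothermic. Raising T favours the endothermic direction — shift to the left.
Only the nonzero effect(s) matter; the net shift is to the left.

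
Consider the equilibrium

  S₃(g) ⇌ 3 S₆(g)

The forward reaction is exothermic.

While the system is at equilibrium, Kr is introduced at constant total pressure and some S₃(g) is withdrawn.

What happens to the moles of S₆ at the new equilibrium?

Adding inert gas at constant total pressure expands the volume and lowers every reacting partial pressure. With Δn_gas = 3 − 1 = +2, Q moves away from K toward the side with fewer gas moles, so the system shifts toward the side with more gas moles — to the right.
Removing S₃ (g), a reactant, drives the reaction to the left.
The two effects oppose each other, so the net shift — and hence the change in S₆ — cannot be determined from the given information.

cannot be determined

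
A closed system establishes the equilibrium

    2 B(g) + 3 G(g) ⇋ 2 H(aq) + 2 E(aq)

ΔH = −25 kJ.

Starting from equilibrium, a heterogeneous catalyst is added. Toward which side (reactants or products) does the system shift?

no shift

A catalyst speeds both forward and reverse rates equally; it changes neither Q nor K — no shift from this change.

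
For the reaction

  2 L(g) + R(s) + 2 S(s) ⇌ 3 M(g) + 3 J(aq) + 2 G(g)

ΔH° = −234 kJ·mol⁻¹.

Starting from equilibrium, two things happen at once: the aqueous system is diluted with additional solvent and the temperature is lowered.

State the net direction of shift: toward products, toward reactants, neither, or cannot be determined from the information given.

right

Dilution lowers every aqueous concentration by the same factor. Δn_aq = 3 − 0 = +3, so the system shifts toward the side with more dissolved moles — to the right.
The forward reaction is exothermic. Lowering T favours the exothermic direction — shift to the right.
All effects act in the same direction — net shift to the right.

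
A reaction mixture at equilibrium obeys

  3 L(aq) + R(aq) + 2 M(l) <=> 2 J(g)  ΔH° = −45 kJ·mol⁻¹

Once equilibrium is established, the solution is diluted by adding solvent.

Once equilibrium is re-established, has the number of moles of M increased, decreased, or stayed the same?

Dilution lowers every aqueous concentration by the same factor. Δn_aq = 0 − 4 = -4, so the system shifts toward the side with more dissolved moles — to the left.
The net shift is to the left. M is a reactant, so its amount increases.

increases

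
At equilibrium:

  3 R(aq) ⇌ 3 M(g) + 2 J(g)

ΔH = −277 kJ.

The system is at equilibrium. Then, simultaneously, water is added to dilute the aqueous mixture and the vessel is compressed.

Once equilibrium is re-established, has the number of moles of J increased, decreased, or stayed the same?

Dilution lowers every aqueous concentration by the same factor. Δn_aq = 0 − 3 = -3, so the system shifts toward the side with more dissolved moles — to the left.
Gas moles: reactants 0, products 5 (Δn_gas = +5). Compression shifts the system toward the side with fewer moles of gas — to the left.
The net shift is to the left. J is a product, so its amount decreases.

decreases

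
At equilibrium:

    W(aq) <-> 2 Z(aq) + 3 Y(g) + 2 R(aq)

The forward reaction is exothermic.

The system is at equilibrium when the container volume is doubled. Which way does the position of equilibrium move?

Gas moles: reactants 0, products 3 (Δn_gas = +3). Expansion shifts the system toward the side with more moles of gas — to the right.

right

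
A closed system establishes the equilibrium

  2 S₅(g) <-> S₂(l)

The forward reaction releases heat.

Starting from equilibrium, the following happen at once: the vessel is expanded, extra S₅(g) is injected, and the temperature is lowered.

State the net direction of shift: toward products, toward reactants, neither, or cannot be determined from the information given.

cannot be determined

Gas moles: reactants 2, products 0 (Δn_gas = -2). Expansion shifts the system toward the side with more moles of gas — to the left.
Adding S₅ (g), a reactant, drives the reaction to the right.
The forward reaction is exothermic. Lowering T favours the exothermic direction — shift to the right.
The individual effects push in opposite directions; without quantitative information the net direction cannot be determined.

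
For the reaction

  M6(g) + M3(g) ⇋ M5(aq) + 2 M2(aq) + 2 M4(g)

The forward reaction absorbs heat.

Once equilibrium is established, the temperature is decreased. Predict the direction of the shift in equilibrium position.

The forward reaction is endothermic. Lowering T favours the exothermic direction — shift to the left.

left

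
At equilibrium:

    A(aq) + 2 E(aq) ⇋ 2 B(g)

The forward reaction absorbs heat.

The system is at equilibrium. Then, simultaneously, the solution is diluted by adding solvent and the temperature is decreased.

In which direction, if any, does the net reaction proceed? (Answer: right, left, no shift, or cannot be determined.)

left

Dilution lowers every aqueous concentration by the same factor. Δn_aq = 0 − 3 = -3, so the system shifts toward the side with more dissolved moles — to the left.
The forward reaction is endothermic. Lowering T favours the exothermic direction — shift to the left.
All effects act in the same direction — net shift to the left.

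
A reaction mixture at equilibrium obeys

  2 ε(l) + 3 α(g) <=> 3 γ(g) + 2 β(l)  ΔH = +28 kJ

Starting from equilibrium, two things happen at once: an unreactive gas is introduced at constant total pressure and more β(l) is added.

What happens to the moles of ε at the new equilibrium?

unchanged

Adding inert gas at constant total pressure expands the volume, scaling every reacting partial pressure by the same factor. Δn_gas = 3 − 3 = 0, so Q is unchanged — no shift.
β is a pure liquid; its activity is 1 regardless of amount, so Q is unaffected — no shift from this change.
No net shift occurs, so the amount of ε is unchanged.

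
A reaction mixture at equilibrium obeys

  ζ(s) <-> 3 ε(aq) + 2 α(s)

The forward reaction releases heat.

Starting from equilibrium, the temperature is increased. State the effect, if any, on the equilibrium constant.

K depends on temperature via the van 't Hoff relation. The forward reaction is exothermic, so raising T decreases K.

decreases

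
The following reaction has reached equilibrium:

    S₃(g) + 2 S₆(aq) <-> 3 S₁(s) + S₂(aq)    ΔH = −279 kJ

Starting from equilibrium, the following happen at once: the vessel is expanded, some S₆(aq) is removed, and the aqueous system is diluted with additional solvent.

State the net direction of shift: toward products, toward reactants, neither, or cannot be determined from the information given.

Gas moles: reactants 1, products 0 (Δn_gas = -1). Expansion shifts the system toward the side with more moles of gas — to the left.
Removing S₆ (aq), a reactant, drives the reaction to the left.
Dilution lowers every aqueous concentration by the same factor. Δn_aq = 1 − 2 = -1, so the system shifts toward the side with more dissolved moles — to the left.
All effects act in the same direction — net shift to the left.

left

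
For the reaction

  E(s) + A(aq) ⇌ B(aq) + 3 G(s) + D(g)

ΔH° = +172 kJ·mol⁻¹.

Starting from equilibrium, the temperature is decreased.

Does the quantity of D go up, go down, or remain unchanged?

decreases

The forward reaction is endothermic. Lowering T favours the exothermic direction — shift to the left.
The net shift is to the left. D is a product, so its amount decreases.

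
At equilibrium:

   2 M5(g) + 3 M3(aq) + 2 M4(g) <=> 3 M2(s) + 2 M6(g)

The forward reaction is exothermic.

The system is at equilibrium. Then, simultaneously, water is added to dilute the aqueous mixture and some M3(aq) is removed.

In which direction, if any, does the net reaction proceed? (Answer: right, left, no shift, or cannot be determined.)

left

Dilution lowers every aqueous concentration by the same factor. Δn_aq = 0 − 3 = -3, so the system shifts toward the side with more dissolved moles — to the left.
Removing M3 (aq), a reactant, drives the reaction to the left.
All effects act in the same direction — net shift to the left.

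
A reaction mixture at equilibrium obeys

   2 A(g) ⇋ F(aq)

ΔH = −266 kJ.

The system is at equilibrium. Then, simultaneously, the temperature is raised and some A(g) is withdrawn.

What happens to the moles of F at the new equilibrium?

The forward reaction is exothermic. Raising T favours the endothermic direction — shift to the left.
Removing A (g), a reactant, drives the reaction to the left.
The net shift is to the left. F is a product, so its amount decreases.

decreases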